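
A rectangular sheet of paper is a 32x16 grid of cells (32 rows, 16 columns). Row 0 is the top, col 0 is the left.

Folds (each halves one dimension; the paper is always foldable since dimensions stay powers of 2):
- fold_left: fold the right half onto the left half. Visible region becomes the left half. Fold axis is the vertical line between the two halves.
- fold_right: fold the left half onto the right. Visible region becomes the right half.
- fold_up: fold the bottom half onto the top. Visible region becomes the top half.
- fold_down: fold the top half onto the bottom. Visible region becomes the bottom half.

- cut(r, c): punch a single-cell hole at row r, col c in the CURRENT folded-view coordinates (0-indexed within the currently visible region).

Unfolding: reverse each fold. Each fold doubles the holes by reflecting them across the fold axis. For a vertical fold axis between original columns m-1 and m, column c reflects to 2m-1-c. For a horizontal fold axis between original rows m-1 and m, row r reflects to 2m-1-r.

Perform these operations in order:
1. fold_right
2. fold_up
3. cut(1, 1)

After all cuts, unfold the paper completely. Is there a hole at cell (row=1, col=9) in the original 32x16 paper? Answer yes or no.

Op 1 fold_right: fold axis v@8; visible region now rows[0,32) x cols[8,16) = 32x8
Op 2 fold_up: fold axis h@16; visible region now rows[0,16) x cols[8,16) = 16x8
Op 3 cut(1, 1): punch at orig (1,9); cuts so far [(1, 9)]; region rows[0,16) x cols[8,16) = 16x8
Unfold 1 (reflect across h@16): 2 holes -> [(1, 9), (30, 9)]
Unfold 2 (reflect across v@8): 4 holes -> [(1, 6), (1, 9), (30, 6), (30, 9)]
Holes: [(1, 6), (1, 9), (30, 6), (30, 9)]

Answer: yes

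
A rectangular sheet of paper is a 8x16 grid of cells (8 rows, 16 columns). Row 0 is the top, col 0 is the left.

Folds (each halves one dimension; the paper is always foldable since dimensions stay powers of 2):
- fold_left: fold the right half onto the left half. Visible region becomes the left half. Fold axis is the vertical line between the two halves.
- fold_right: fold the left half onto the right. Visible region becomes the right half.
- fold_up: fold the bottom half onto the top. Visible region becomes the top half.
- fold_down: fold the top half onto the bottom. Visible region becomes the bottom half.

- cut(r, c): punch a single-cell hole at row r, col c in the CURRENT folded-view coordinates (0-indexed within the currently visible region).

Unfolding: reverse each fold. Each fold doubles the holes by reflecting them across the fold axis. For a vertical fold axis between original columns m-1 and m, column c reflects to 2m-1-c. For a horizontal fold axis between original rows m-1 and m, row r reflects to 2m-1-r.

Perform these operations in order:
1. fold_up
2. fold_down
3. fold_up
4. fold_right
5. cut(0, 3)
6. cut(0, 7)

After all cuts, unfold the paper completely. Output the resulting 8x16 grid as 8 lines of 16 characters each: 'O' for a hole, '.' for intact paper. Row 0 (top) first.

Answer: O...O......O...O
O...O......O...O
O...O......O...O
O...O......O...O
O...O......O...O
O...O......O...O
O...O......O...O
O...O......O...O

Derivation:
Op 1 fold_up: fold axis h@4; visible region now rows[0,4) x cols[0,16) = 4x16
Op 2 fold_down: fold axis h@2; visible region now rows[2,4) x cols[0,16) = 2x16
Op 3 fold_up: fold axis h@3; visible region now rows[2,3) x cols[0,16) = 1x16
Op 4 fold_right: fold axis v@8; visible region now rows[2,3) x cols[8,16) = 1x8
Op 5 cut(0, 3): punch at orig (2,11); cuts so far [(2, 11)]; region rows[2,3) x cols[8,16) = 1x8
Op 6 cut(0, 7): punch at orig (2,15); cuts so far [(2, 11), (2, 15)]; region rows[2,3) x cols[8,16) = 1x8
Unfold 1 (reflect across v@8): 4 holes -> [(2, 0), (2, 4), (2, 11), (2, 15)]
Unfold 2 (reflect across h@3): 8 holes -> [(2, 0), (2, 4), (2, 11), (2, 15), (3, 0), (3, 4), (3, 11), (3, 15)]
Unfold 3 (reflect across h@2): 16 holes -> [(0, 0), (0, 4), (0, 11), (0, 15), (1, 0), (1, 4), (1, 11), (1, 15), (2, 0), (2, 4), (2, 11), (2, 15), (3, 0), (3, 4), (3, 11), (3, 15)]
Unfold 4 (reflect across h@4): 32 holes -> [(0, 0), (0, 4), (0, 11), (0, 15), (1, 0), (1, 4), (1, 11), (1, 15), (2, 0), (2, 4), (2, 11), (2, 15), (3, 0), (3, 4), (3, 11), (3, 15), (4, 0), (4, 4), (4, 11), (4, 15), (5, 0), (5, 4), (5, 11), (5, 15), (6, 0), (6, 4), (6, 11), (6, 15), (7, 0), (7, 4), (7, 11), (7, 15)]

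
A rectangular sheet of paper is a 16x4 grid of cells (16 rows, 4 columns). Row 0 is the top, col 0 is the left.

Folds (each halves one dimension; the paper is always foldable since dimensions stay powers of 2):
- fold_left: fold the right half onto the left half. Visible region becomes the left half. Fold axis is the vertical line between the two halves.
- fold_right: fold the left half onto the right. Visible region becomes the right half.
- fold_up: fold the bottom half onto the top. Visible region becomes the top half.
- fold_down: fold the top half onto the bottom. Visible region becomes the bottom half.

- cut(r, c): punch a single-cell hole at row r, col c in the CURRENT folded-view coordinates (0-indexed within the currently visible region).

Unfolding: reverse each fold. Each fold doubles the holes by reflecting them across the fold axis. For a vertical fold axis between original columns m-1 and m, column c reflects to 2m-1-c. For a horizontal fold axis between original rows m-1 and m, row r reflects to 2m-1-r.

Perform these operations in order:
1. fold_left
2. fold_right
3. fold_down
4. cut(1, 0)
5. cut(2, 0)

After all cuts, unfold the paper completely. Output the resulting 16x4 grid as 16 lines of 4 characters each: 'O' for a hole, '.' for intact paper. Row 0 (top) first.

Answer: ....
....
....
....
....
OOOO
OOOO
....
....
OOOO
OOOO
....
....
....
....
....

Derivation:
Op 1 fold_left: fold axis v@2; visible region now rows[0,16) x cols[0,2) = 16x2
Op 2 fold_right: fold axis v@1; visible region now rows[0,16) x cols[1,2) = 16x1
Op 3 fold_down: fold axis h@8; visible region now rows[8,16) x cols[1,2) = 8x1
Op 4 cut(1, 0): punch at orig (9,1); cuts so far [(9, 1)]; region rows[8,16) x cols[1,2) = 8x1
Op 5 cut(2, 0): punch at orig (10,1); cuts so far [(9, 1), (10, 1)]; region rows[8,16) x cols[1,2) = 8x1
Unfold 1 (reflect across h@8): 4 holes -> [(5, 1), (6, 1), (9, 1), (10, 1)]
Unfold 2 (reflect across v@1): 8 holes -> [(5, 0), (5, 1), (6, 0), (6, 1), (9, 0), (9, 1), (10, 0), (10, 1)]
Unfold 3 (reflect across v@2): 16 holes -> [(5, 0), (5, 1), (5, 2), (5, 3), (6, 0), (6, 1), (6, 2), (6, 3), (9, 0), (9, 1), (9, 2), (9, 3), (10, 0), (10, 1), (10, 2), (10, 3)]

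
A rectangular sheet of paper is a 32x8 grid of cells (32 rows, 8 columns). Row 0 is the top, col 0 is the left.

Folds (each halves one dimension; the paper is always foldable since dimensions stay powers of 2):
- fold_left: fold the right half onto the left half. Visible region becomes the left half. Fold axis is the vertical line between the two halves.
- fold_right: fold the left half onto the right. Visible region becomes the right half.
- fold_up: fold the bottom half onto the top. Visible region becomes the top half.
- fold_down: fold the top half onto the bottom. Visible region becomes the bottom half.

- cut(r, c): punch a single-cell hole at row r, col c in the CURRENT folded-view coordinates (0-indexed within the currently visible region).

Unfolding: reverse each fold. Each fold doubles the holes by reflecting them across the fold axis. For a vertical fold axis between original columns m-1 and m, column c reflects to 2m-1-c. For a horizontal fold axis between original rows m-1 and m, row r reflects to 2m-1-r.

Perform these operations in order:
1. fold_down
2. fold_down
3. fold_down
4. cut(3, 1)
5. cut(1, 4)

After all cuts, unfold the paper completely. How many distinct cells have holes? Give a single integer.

Op 1 fold_down: fold axis h@16; visible region now rows[16,32) x cols[0,8) = 16x8
Op 2 fold_down: fold axis h@24; visible region now rows[24,32) x cols[0,8) = 8x8
Op 3 fold_down: fold axis h@28; visible region now rows[28,32) x cols[0,8) = 4x8
Op 4 cut(3, 1): punch at orig (31,1); cuts so far [(31, 1)]; region rows[28,32) x cols[0,8) = 4x8
Op 5 cut(1, 4): punch at orig (29,4); cuts so far [(29, 4), (31, 1)]; region rows[28,32) x cols[0,8) = 4x8
Unfold 1 (reflect across h@28): 4 holes -> [(24, 1), (26, 4), (29, 4), (31, 1)]
Unfold 2 (reflect across h@24): 8 holes -> [(16, 1), (18, 4), (21, 4), (23, 1), (24, 1), (26, 4), (29, 4), (31, 1)]
Unfold 3 (reflect across h@16): 16 holes -> [(0, 1), (2, 4), (5, 4), (7, 1), (8, 1), (10, 4), (13, 4), (15, 1), (16, 1), (18, 4), (21, 4), (23, 1), (24, 1), (26, 4), (29, 4), (31, 1)]

Answer: 16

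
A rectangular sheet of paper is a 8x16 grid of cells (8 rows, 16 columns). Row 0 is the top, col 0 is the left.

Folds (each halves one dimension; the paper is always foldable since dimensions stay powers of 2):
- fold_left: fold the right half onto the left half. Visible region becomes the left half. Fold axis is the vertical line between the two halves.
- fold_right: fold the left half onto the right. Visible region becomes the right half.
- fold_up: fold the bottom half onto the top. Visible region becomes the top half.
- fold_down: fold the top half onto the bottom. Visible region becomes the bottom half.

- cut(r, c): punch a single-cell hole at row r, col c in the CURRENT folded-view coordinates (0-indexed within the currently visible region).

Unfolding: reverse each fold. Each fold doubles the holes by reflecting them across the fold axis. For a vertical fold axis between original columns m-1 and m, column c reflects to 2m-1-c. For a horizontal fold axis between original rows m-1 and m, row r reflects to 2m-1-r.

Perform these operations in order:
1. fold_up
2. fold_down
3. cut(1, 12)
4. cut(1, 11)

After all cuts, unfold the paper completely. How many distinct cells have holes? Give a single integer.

Op 1 fold_up: fold axis h@4; visible region now rows[0,4) x cols[0,16) = 4x16
Op 2 fold_down: fold axis h@2; visible region now rows[2,4) x cols[0,16) = 2x16
Op 3 cut(1, 12): punch at orig (3,12); cuts so far [(3, 12)]; region rows[2,4) x cols[0,16) = 2x16
Op 4 cut(1, 11): punch at orig (3,11); cuts so far [(3, 11), (3, 12)]; region rows[2,4) x cols[0,16) = 2x16
Unfold 1 (reflect across h@2): 4 holes -> [(0, 11), (0, 12), (3, 11), (3, 12)]
Unfold 2 (reflect across h@4): 8 holes -> [(0, 11), (0, 12), (3, 11), (3, 12), (4, 11), (4, 12), (7, 11), (7, 12)]

Answer: 8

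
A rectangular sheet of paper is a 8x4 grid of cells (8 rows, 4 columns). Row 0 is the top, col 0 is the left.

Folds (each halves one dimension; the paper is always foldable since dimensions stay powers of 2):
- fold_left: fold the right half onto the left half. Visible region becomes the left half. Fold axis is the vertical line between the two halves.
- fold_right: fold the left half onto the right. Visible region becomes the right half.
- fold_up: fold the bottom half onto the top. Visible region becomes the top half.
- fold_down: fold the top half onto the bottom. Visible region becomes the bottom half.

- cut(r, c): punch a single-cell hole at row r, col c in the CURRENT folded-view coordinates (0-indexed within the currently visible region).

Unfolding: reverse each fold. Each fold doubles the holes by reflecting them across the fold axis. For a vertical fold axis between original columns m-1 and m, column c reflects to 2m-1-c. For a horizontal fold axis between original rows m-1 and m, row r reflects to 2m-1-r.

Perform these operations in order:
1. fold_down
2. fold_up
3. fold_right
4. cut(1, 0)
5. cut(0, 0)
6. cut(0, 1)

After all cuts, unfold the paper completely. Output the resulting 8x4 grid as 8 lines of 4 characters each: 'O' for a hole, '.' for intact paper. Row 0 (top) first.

Op 1 fold_down: fold axis h@4; visible region now rows[4,8) x cols[0,4) = 4x4
Op 2 fold_up: fold axis h@6; visible region now rows[4,6) x cols[0,4) = 2x4
Op 3 fold_right: fold axis v@2; visible region now rows[4,6) x cols[2,4) = 2x2
Op 4 cut(1, 0): punch at orig (5,2); cuts so far [(5, 2)]; region rows[4,6) x cols[2,4) = 2x2
Op 5 cut(0, 0): punch at orig (4,2); cuts so far [(4, 2), (5, 2)]; region rows[4,6) x cols[2,4) = 2x2
Op 6 cut(0, 1): punch at orig (4,3); cuts so far [(4, 2), (4, 3), (5, 2)]; region rows[4,6) x cols[2,4) = 2x2
Unfold 1 (reflect across v@2): 6 holes -> [(4, 0), (4, 1), (4, 2), (4, 3), (5, 1), (5, 2)]
Unfold 2 (reflect across h@6): 12 holes -> [(4, 0), (4, 1), (4, 2), (4, 3), (5, 1), (5, 2), (6, 1), (6, 2), (7, 0), (7, 1), (7, 2), (7, 3)]
Unfold 3 (reflect across h@4): 24 holes -> [(0, 0), (0, 1), (0, 2), (0, 3), (1, 1), (1, 2), (2, 1), (2, 2), (3, 0), (3, 1), (3, 2), (3, 3), (4, 0), (4, 1), (4, 2), (4, 3), (5, 1), (5, 2), (6, 1), (6, 2), (7, 0), (7, 1), (7, 2), (7, 3)]

Answer: OOOO
.OO.
.OO.
OOOO
OOOO
.OO.
.OO.
OOOO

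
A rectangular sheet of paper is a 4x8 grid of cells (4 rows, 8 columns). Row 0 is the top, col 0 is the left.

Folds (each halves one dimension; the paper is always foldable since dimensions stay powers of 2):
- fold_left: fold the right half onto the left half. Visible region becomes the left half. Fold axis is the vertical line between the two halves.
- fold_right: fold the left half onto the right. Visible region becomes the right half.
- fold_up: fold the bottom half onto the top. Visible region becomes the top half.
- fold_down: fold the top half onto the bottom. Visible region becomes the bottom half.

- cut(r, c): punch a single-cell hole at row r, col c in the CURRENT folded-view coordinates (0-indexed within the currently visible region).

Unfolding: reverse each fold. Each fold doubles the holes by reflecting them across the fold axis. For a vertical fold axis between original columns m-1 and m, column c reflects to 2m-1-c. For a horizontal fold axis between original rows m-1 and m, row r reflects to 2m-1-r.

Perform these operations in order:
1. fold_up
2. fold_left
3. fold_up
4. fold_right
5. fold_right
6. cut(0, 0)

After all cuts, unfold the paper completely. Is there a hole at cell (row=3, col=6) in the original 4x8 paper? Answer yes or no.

Answer: yes

Derivation:
Op 1 fold_up: fold axis h@2; visible region now rows[0,2) x cols[0,8) = 2x8
Op 2 fold_left: fold axis v@4; visible region now rows[0,2) x cols[0,4) = 2x4
Op 3 fold_up: fold axis h@1; visible region now rows[0,1) x cols[0,4) = 1x4
Op 4 fold_right: fold axis v@2; visible region now rows[0,1) x cols[2,4) = 1x2
Op 5 fold_right: fold axis v@3; visible region now rows[0,1) x cols[3,4) = 1x1
Op 6 cut(0, 0): punch at orig (0,3); cuts so far [(0, 3)]; region rows[0,1) x cols[3,4) = 1x1
Unfold 1 (reflect across v@3): 2 holes -> [(0, 2), (0, 3)]
Unfold 2 (reflect across v@2): 4 holes -> [(0, 0), (0, 1), (0, 2), (0, 3)]
Unfold 3 (reflect across h@1): 8 holes -> [(0, 0), (0, 1), (0, 2), (0, 3), (1, 0), (1, 1), (1, 2), (1, 3)]
Unfold 4 (reflect across v@4): 16 holes -> [(0, 0), (0, 1), (0, 2), (0, 3), (0, 4), (0, 5), (0, 6), (0, 7), (1, 0), (1, 1), (1, 2), (1, 3), (1, 4), (1, 5), (1, 6), (1, 7)]
Unfold 5 (reflect across h@2): 32 holes -> [(0, 0), (0, 1), (0, 2), (0, 3), (0, 4), (0, 5), (0, 6), (0, 7), (1, 0), (1, 1), (1, 2), (1, 3), (1, 4), (1, 5), (1, 6), (1, 7), (2, 0), (2, 1), (2, 2), (2, 3), (2, 4), (2, 5), (2, 6), (2, 7), (3, 0), (3, 1), (3, 2), (3, 3), (3, 4), (3, 5), (3, 6), (3, 7)]
Holes: [(0, 0), (0, 1), (0, 2), (0, 3), (0, 4), (0, 5), (0, 6), (0, 7), (1, 0), (1, 1), (1, 2), (1, 3), (1, 4), (1, 5), (1, 6), (1, 7), (2, 0), (2, 1), (2, 2), (2, 3), (2, 4), (2, 5), (2, 6), (2, 7), (3, 0), (3, 1), (3, 2), (3, 3), (3, 4), (3, 5), (3, 6), (3, 7)]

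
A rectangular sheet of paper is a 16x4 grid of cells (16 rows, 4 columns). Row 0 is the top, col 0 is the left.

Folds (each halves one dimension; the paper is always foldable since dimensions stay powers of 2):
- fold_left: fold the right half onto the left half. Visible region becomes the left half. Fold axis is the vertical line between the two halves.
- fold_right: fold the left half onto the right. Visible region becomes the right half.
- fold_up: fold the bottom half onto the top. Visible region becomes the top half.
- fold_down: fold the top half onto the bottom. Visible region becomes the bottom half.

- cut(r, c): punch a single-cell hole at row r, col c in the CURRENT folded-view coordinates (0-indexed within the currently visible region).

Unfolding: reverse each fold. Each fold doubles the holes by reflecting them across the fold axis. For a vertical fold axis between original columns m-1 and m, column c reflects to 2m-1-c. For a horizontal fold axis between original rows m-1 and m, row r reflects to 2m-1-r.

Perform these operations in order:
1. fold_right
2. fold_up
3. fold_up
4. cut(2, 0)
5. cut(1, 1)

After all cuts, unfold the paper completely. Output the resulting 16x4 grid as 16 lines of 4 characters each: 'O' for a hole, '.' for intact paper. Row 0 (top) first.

Op 1 fold_right: fold axis v@2; visible region now rows[0,16) x cols[2,4) = 16x2
Op 2 fold_up: fold axis h@8; visible region now rows[0,8) x cols[2,4) = 8x2
Op 3 fold_up: fold axis h@4; visible region now rows[0,4) x cols[2,4) = 4x2
Op 4 cut(2, 0): punch at orig (2,2); cuts so far [(2, 2)]; region rows[0,4) x cols[2,4) = 4x2
Op 5 cut(1, 1): punch at orig (1,3); cuts so far [(1, 3), (2, 2)]; region rows[0,4) x cols[2,4) = 4x2
Unfold 1 (reflect across h@4): 4 holes -> [(1, 3), (2, 2), (5, 2), (6, 3)]
Unfold 2 (reflect across h@8): 8 holes -> [(1, 3), (2, 2), (5, 2), (6, 3), (9, 3), (10, 2), (13, 2), (14, 3)]
Unfold 3 (reflect across v@2): 16 holes -> [(1, 0), (1, 3), (2, 1), (2, 2), (5, 1), (5, 2), (6, 0), (6, 3), (9, 0), (9, 3), (10, 1), (10, 2), (13, 1), (13, 2), (14, 0), (14, 3)]

Answer: ....
O..O
.OO.
....
....
.OO.
O..O
....
....
O..O
.OO.
....
....
.OO.
O..O
....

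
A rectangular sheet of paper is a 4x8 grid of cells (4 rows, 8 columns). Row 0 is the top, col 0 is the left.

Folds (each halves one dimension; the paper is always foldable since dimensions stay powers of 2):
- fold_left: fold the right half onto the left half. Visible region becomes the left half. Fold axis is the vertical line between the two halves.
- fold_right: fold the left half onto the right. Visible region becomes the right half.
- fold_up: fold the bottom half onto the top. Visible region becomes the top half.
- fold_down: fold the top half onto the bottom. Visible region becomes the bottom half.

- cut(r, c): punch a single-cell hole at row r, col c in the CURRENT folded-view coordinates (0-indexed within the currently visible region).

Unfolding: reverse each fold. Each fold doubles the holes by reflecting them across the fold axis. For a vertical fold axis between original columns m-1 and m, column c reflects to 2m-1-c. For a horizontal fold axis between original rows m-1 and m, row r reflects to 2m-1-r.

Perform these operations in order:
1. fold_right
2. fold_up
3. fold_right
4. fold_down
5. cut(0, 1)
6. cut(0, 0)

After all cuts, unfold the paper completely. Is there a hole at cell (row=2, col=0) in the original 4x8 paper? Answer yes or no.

Answer: yes

Derivation:
Op 1 fold_right: fold axis v@4; visible region now rows[0,4) x cols[4,8) = 4x4
Op 2 fold_up: fold axis h@2; visible region now rows[0,2) x cols[4,8) = 2x4
Op 3 fold_right: fold axis v@6; visible region now rows[0,2) x cols[6,8) = 2x2
Op 4 fold_down: fold axis h@1; visible region now rows[1,2) x cols[6,8) = 1x2
Op 5 cut(0, 1): punch at orig (1,7); cuts so far [(1, 7)]; region rows[1,2) x cols[6,8) = 1x2
Op 6 cut(0, 0): punch at orig (1,6); cuts so far [(1, 6), (1, 7)]; region rows[1,2) x cols[6,8) = 1x2
Unfold 1 (reflect across h@1): 4 holes -> [(0, 6), (0, 7), (1, 6), (1, 7)]
Unfold 2 (reflect across v@6): 8 holes -> [(0, 4), (0, 5), (0, 6), (0, 7), (1, 4), (1, 5), (1, 6), (1, 7)]
Unfold 3 (reflect across h@2): 16 holes -> [(0, 4), (0, 5), (0, 6), (0, 7), (1, 4), (1, 5), (1, 6), (1, 7), (2, 4), (2, 5), (2, 6), (2, 7), (3, 4), (3, 5), (3, 6), (3, 7)]
Unfold 4 (reflect across v@4): 32 holes -> [(0, 0), (0, 1), (0, 2), (0, 3), (0, 4), (0, 5), (0, 6), (0, 7), (1, 0), (1, 1), (1, 2), (1, 3), (1, 4), (1, 5), (1, 6), (1, 7), (2, 0), (2, 1), (2, 2), (2, 3), (2, 4), (2, 5), (2, 6), (2, 7), (3, 0), (3, 1), (3, 2), (3, 3), (3, 4), (3, 5), (3, 6), (3, 7)]
Holes: [(0, 0), (0, 1), (0, 2), (0, 3), (0, 4), (0, 5), (0, 6), (0, 7), (1, 0), (1, 1), (1, 2), (1, 3), (1, 4), (1, 5), (1, 6), (1, 7), (2, 0), (2, 1), (2, 2), (2, 3), (2, 4), (2, 5), (2, 6), (2, 7), (3, 0), (3, 1), (3, 2), (3, 3), (3, 4), (3, 5), (3, 6), (3, 7)]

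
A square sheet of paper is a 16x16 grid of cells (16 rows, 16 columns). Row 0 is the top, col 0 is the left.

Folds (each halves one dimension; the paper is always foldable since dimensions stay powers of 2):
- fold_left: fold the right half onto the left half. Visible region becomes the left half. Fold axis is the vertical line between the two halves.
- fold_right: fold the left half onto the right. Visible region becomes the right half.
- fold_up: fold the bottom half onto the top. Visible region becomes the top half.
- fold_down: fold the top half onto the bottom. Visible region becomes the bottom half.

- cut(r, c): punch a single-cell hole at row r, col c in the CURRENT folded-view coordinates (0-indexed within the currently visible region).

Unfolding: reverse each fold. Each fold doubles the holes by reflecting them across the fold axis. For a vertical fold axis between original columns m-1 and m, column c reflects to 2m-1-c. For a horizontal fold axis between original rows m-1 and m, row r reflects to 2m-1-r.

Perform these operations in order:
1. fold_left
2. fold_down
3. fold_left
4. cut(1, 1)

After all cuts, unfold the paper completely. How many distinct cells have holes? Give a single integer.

Op 1 fold_left: fold axis v@8; visible region now rows[0,16) x cols[0,8) = 16x8
Op 2 fold_down: fold axis h@8; visible region now rows[8,16) x cols[0,8) = 8x8
Op 3 fold_left: fold axis v@4; visible region now rows[8,16) x cols[0,4) = 8x4
Op 4 cut(1, 1): punch at orig (9,1); cuts so far [(9, 1)]; region rows[8,16) x cols[0,4) = 8x4
Unfold 1 (reflect across v@4): 2 holes -> [(9, 1), (9, 6)]
Unfold 2 (reflect across h@8): 4 holes -> [(6, 1), (6, 6), (9, 1), (9, 6)]
Unfold 3 (reflect across v@8): 8 holes -> [(6, 1), (6, 6), (6, 9), (6, 14), (9, 1), (9, 6), (9, 9), (9, 14)]

Answer: 8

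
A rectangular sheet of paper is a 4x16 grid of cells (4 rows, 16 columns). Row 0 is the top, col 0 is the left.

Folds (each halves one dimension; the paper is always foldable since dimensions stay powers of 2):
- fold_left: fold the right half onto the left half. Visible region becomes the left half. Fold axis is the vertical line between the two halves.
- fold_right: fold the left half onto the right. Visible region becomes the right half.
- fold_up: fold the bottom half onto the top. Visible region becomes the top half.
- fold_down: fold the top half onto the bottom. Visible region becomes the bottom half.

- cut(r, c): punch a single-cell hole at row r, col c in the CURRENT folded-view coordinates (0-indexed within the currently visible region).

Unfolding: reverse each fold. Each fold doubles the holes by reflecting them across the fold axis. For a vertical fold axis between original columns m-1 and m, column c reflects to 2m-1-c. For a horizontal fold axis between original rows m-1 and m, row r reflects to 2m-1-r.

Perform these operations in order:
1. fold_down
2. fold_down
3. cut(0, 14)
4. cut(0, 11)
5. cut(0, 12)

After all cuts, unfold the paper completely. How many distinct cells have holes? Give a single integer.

Op 1 fold_down: fold axis h@2; visible region now rows[2,4) x cols[0,16) = 2x16
Op 2 fold_down: fold axis h@3; visible region now rows[3,4) x cols[0,16) = 1x16
Op 3 cut(0, 14): punch at orig (3,14); cuts so far [(3, 14)]; region rows[3,4) x cols[0,16) = 1x16
Op 4 cut(0, 11): punch at orig (3,11); cuts so far [(3, 11), (3, 14)]; region rows[3,4) x cols[0,16) = 1x16
Op 5 cut(0, 12): punch at orig (3,12); cuts so far [(3, 11), (3, 12), (3, 14)]; region rows[3,4) x cols[0,16) = 1x16
Unfold 1 (reflect across h@3): 6 holes -> [(2, 11), (2, 12), (2, 14), (3, 11), (3, 12), (3, 14)]
Unfold 2 (reflect across h@2): 12 holes -> [(0, 11), (0, 12), (0, 14), (1, 11), (1, 12), (1, 14), (2, 11), (2, 12), (2, 14), (3, 11), (3, 12), (3, 14)]

Answer: 12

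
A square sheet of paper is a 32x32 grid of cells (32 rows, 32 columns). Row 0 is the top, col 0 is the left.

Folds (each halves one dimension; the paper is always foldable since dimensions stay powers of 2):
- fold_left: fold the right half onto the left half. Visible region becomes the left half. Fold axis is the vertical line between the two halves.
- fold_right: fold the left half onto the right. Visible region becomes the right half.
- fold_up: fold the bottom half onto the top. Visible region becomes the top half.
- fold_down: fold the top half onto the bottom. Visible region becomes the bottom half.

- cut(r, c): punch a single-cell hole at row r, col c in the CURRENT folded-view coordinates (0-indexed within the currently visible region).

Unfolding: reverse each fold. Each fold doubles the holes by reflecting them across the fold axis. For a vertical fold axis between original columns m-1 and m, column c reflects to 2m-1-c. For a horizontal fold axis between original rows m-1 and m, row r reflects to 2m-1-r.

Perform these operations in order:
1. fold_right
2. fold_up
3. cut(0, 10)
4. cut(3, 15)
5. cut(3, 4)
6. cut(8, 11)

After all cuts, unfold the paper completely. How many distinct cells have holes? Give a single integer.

Answer: 16

Derivation:
Op 1 fold_right: fold axis v@16; visible region now rows[0,32) x cols[16,32) = 32x16
Op 2 fold_up: fold axis h@16; visible region now rows[0,16) x cols[16,32) = 16x16
Op 3 cut(0, 10): punch at orig (0,26); cuts so far [(0, 26)]; region rows[0,16) x cols[16,32) = 16x16
Op 4 cut(3, 15): punch at orig (3,31); cuts so far [(0, 26), (3, 31)]; region rows[0,16) x cols[16,32) = 16x16
Op 5 cut(3, 4): punch at orig (3,20); cuts so far [(0, 26), (3, 20), (3, 31)]; region rows[0,16) x cols[16,32) = 16x16
Op 6 cut(8, 11): punch at orig (8,27); cuts so far [(0, 26), (3, 20), (3, 31), (8, 27)]; region rows[0,16) x cols[16,32) = 16x16
Unfold 1 (reflect across h@16): 8 holes -> [(0, 26), (3, 20), (3, 31), (8, 27), (23, 27), (28, 20), (28, 31), (31, 26)]
Unfold 2 (reflect across v@16): 16 holes -> [(0, 5), (0, 26), (3, 0), (3, 11), (3, 20), (3, 31), (8, 4), (8, 27), (23, 4), (23, 27), (28, 0), (28, 11), (28, 20), (28, 31), (31, 5), (31, 26)]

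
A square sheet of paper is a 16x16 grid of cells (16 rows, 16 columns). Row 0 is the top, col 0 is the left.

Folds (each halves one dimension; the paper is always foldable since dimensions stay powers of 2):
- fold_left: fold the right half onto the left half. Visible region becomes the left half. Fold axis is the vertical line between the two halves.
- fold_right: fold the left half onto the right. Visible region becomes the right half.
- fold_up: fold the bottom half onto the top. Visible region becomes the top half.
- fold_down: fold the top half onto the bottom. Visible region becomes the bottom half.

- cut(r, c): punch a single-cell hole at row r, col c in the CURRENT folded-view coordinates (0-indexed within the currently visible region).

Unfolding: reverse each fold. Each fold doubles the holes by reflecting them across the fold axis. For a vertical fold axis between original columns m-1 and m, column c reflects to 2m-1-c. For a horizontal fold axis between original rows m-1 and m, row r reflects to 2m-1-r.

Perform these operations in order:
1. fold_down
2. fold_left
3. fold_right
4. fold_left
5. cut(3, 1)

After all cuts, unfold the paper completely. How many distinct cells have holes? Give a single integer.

Op 1 fold_down: fold axis h@8; visible region now rows[8,16) x cols[0,16) = 8x16
Op 2 fold_left: fold axis v@8; visible region now rows[8,16) x cols[0,8) = 8x8
Op 3 fold_right: fold axis v@4; visible region now rows[8,16) x cols[4,8) = 8x4
Op 4 fold_left: fold axis v@6; visible region now rows[8,16) x cols[4,6) = 8x2
Op 5 cut(3, 1): punch at orig (11,5); cuts so far [(11, 5)]; region rows[8,16) x cols[4,6) = 8x2
Unfold 1 (reflect across v@6): 2 holes -> [(11, 5), (11, 6)]
Unfold 2 (reflect across v@4): 4 holes -> [(11, 1), (11, 2), (11, 5), (11, 6)]
Unfold 3 (reflect across v@8): 8 holes -> [(11, 1), (11, 2), (11, 5), (11, 6), (11, 9), (11, 10), (11, 13), (11, 14)]
Unfold 4 (reflect across h@8): 16 holes -> [(4, 1), (4, 2), (4, 5), (4, 6), (4, 9), (4, 10), (4, 13), (4, 14), (11, 1), (11, 2), (11, 5), (11, 6), (11, 9), (11, 10), (11, 13), (11, 14)]

Answer: 16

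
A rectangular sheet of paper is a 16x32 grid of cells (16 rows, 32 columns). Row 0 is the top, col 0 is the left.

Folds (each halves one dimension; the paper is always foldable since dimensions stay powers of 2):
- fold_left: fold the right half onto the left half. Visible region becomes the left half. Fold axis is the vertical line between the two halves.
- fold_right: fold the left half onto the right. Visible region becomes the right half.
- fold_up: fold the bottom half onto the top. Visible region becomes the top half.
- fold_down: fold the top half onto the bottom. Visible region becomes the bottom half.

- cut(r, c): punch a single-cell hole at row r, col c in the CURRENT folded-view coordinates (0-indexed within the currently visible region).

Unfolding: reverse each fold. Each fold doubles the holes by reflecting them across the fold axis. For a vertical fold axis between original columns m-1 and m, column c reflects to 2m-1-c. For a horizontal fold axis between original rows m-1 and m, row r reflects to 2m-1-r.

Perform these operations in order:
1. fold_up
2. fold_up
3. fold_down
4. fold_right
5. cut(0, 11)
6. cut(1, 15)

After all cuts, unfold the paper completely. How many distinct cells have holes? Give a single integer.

Answer: 32

Derivation:
Op 1 fold_up: fold axis h@8; visible region now rows[0,8) x cols[0,32) = 8x32
Op 2 fold_up: fold axis h@4; visible region now rows[0,4) x cols[0,32) = 4x32
Op 3 fold_down: fold axis h@2; visible region now rows[2,4) x cols[0,32) = 2x32
Op 4 fold_right: fold axis v@16; visible region now rows[2,4) x cols[16,32) = 2x16
Op 5 cut(0, 11): punch at orig (2,27); cuts so far [(2, 27)]; region rows[2,4) x cols[16,32) = 2x16
Op 6 cut(1, 15): punch at orig (3,31); cuts so far [(2, 27), (3, 31)]; region rows[2,4) x cols[16,32) = 2x16
Unfold 1 (reflect across v@16): 4 holes -> [(2, 4), (2, 27), (3, 0), (3, 31)]
Unfold 2 (reflect across h@2): 8 holes -> [(0, 0), (0, 31), (1, 4), (1, 27), (2, 4), (2, 27), (3, 0), (3, 31)]
Unfold 3 (reflect across h@4): 16 holes -> [(0, 0), (0, 31), (1, 4), (1, 27), (2, 4), (2, 27), (3, 0), (3, 31), (4, 0), (4, 31), (5, 4), (5, 27), (6, 4), (6, 27), (7, 0), (7, 31)]
Unfold 4 (reflect across h@8): 32 holes -> [(0, 0), (0, 31), (1, 4), (1, 27), (2, 4), (2, 27), (3, 0), (3, 31), (4, 0), (4, 31), (5, 4), (5, 27), (6, 4), (6, 27), (7, 0), (7, 31), (8, 0), (8, 31), (9, 4), (9, 27), (10, 4), (10, 27), (11, 0), (11, 31), (12, 0), (12, 31), (13, 4), (13, 27), (14, 4), (14, 27), (15, 0), (15, 31)]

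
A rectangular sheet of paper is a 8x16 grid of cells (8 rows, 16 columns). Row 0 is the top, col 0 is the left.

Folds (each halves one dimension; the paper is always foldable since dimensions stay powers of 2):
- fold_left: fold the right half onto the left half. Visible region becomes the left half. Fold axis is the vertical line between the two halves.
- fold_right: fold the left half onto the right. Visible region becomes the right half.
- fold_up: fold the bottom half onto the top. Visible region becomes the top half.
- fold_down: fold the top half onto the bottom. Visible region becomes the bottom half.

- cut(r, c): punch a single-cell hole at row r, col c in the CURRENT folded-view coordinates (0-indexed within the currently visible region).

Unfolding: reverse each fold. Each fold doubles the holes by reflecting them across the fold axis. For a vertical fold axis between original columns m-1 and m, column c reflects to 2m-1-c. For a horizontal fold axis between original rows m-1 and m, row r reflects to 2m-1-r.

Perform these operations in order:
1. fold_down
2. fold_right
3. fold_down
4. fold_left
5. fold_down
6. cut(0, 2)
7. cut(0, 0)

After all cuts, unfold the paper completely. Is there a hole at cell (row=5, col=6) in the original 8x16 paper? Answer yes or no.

Op 1 fold_down: fold axis h@4; visible region now rows[4,8) x cols[0,16) = 4x16
Op 2 fold_right: fold axis v@8; visible region now rows[4,8) x cols[8,16) = 4x8
Op 3 fold_down: fold axis h@6; visible region now rows[6,8) x cols[8,16) = 2x8
Op 4 fold_left: fold axis v@12; visible region now rows[6,8) x cols[8,12) = 2x4
Op 5 fold_down: fold axis h@7; visible region now rows[7,8) x cols[8,12) = 1x4
Op 6 cut(0, 2): punch at orig (7,10); cuts so far [(7, 10)]; region rows[7,8) x cols[8,12) = 1x4
Op 7 cut(0, 0): punch at orig (7,8); cuts so far [(7, 8), (7, 10)]; region rows[7,8) x cols[8,12) = 1x4
Unfold 1 (reflect across h@7): 4 holes -> [(6, 8), (6, 10), (7, 8), (7, 10)]
Unfold 2 (reflect across v@12): 8 holes -> [(6, 8), (6, 10), (6, 13), (6, 15), (7, 8), (7, 10), (7, 13), (7, 15)]
Unfold 3 (reflect across h@6): 16 holes -> [(4, 8), (4, 10), (4, 13), (4, 15), (5, 8), (5, 10), (5, 13), (5, 15), (6, 8), (6, 10), (6, 13), (6, 15), (7, 8), (7, 10), (7, 13), (7, 15)]
Unfold 4 (reflect across v@8): 32 holes -> [(4, 0), (4, 2), (4, 5), (4, 7), (4, 8), (4, 10), (4, 13), (4, 15), (5, 0), (5, 2), (5, 5), (5, 7), (5, 8), (5, 10), (5, 13), (5, 15), (6, 0), (6, 2), (6, 5), (6, 7), (6, 8), (6, 10), (6, 13), (6, 15), (7, 0), (7, 2), (7, 5), (7, 7), (7, 8), (7, 10), (7, 13), (7, 15)]
Unfold 5 (reflect across h@4): 64 holes -> [(0, 0), (0, 2), (0, 5), (0, 7), (0, 8), (0, 10), (0, 13), (0, 15), (1, 0), (1, 2), (1, 5), (1, 7), (1, 8), (1, 10), (1, 13), (1, 15), (2, 0), (2, 2), (2, 5), (2, 7), (2, 8), (2, 10), (2, 13), (2, 15), (3, 0), (3, 2), (3, 5), (3, 7), (3, 8), (3, 10), (3, 13), (3, 15), (4, 0), (4, 2), (4, 5), (4, 7), (4, 8), (4, 10), (4, 13), (4, 15), (5, 0), (5, 2), (5, 5), (5, 7), (5, 8), (5, 10), (5, 13), (5, 15), (6, 0), (6, 2), (6, 5), (6, 7), (6, 8), (6, 10), (6, 13), (6, 15), (7, 0), (7, 2), (7, 5), (7, 7), (7, 8), (7, 10), (7, 13), (7, 15)]
Holes: [(0, 0), (0, 2), (0, 5), (0, 7), (0, 8), (0, 10), (0, 13), (0, 15), (1, 0), (1, 2), (1, 5), (1, 7), (1, 8), (1, 10), (1, 13), (1, 15), (2, 0), (2, 2), (2, 5), (2, 7), (2, 8), (2, 10), (2, 13), (2, 15), (3, 0), (3, 2), (3, 5), (3, 7), (3, 8), (3, 10), (3, 13), (3, 15), (4, 0), (4, 2), (4, 5), (4, 7), (4, 8), (4, 10), (4, 13), (4, 15), (5, 0), (5, 2), (5, 5), (5, 7), (5, 8), (5, 10), (5, 13), (5, 15), (6, 0), (6, 2), (6, 5), (6, 7), (6, 8), (6, 10), (6, 13), (6, 15), (7, 0), (7, 2), (7, 5), (7, 7), (7, 8), (7, 10), (7, 13), (7, 15)]

Answer: no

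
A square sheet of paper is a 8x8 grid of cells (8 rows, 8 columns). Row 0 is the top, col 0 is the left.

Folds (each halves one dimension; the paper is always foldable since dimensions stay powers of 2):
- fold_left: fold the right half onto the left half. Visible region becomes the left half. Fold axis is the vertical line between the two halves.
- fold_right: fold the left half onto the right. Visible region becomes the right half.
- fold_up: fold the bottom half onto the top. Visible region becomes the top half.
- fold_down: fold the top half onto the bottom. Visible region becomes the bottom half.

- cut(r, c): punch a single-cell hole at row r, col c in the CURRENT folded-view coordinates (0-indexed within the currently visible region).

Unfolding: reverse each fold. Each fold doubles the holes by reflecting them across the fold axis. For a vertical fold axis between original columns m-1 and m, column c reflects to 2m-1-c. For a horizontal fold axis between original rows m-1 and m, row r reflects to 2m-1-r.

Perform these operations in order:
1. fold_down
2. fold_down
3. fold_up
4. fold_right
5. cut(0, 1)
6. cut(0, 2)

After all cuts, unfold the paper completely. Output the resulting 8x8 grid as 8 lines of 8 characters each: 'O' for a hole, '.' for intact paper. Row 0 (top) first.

Answer: .OO..OO.
.OO..OO.
.OO..OO.
.OO..OO.
.OO..OO.
.OO..OO.
.OO..OO.
.OO..OO.

Derivation:
Op 1 fold_down: fold axis h@4; visible region now rows[4,8) x cols[0,8) = 4x8
Op 2 fold_down: fold axis h@6; visible region now rows[6,8) x cols[0,8) = 2x8
Op 3 fold_up: fold axis h@7; visible region now rows[6,7) x cols[0,8) = 1x8
Op 4 fold_right: fold axis v@4; visible region now rows[6,7) x cols[4,8) = 1x4
Op 5 cut(0, 1): punch at orig (6,5); cuts so far [(6, 5)]; region rows[6,7) x cols[4,8) = 1x4
Op 6 cut(0, 2): punch at orig (6,6); cuts so far [(6, 5), (6, 6)]; region rows[6,7) x cols[4,8) = 1x4
Unfold 1 (reflect across v@4): 4 holes -> [(6, 1), (6, 2), (6, 5), (6, 6)]
Unfold 2 (reflect across h@7): 8 holes -> [(6, 1), (6, 2), (6, 5), (6, 6), (7, 1), (7, 2), (7, 5), (7, 6)]
Unfold 3 (reflect across h@6): 16 holes -> [(4, 1), (4, 2), (4, 5), (4, 6), (5, 1), (5, 2), (5, 5), (5, 6), (6, 1), (6, 2), (6, 5), (6, 6), (7, 1), (7, 2), (7, 5), (7, 6)]
Unfold 4 (reflect across h@4): 32 holes -> [(0, 1), (0, 2), (0, 5), (0, 6), (1, 1), (1, 2), (1, 5), (1, 6), (2, 1), (2, 2), (2, 5), (2, 6), (3, 1), (3, 2), (3, 5), (3, 6), (4, 1), (4, 2), (4, 5), (4, 6), (5, 1), (5, 2), (5, 5), (5, 6), (6, 1), (6, 2), (6, 5), (6, 6), (7, 1), (7, 2), (7, 5), (7, 6)]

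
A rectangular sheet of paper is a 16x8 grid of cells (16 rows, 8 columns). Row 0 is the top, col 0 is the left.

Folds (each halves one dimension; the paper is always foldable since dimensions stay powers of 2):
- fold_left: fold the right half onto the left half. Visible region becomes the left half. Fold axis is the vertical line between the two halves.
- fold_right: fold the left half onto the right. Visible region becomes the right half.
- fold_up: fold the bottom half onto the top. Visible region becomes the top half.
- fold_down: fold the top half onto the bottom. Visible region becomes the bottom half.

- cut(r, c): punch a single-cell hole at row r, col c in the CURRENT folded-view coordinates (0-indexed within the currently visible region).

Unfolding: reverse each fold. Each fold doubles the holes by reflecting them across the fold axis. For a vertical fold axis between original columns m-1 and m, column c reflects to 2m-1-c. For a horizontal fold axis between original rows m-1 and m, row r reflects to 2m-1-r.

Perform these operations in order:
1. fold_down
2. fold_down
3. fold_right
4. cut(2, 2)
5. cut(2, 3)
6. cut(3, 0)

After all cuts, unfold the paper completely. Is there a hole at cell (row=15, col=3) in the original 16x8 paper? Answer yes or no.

Answer: yes

Derivation:
Op 1 fold_down: fold axis h@8; visible region now rows[8,16) x cols[0,8) = 8x8
Op 2 fold_down: fold axis h@12; visible region now rows[12,16) x cols[0,8) = 4x8
Op 3 fold_right: fold axis v@4; visible region now rows[12,16) x cols[4,8) = 4x4
Op 4 cut(2, 2): punch at orig (14,6); cuts so far [(14, 6)]; region rows[12,16) x cols[4,8) = 4x4
Op 5 cut(2, 3): punch at orig (14,7); cuts so far [(14, 6), (14, 7)]; region rows[12,16) x cols[4,8) = 4x4
Op 6 cut(3, 0): punch at orig (15,4); cuts so far [(14, 6), (14, 7), (15, 4)]; region rows[12,16) x cols[4,8) = 4x4
Unfold 1 (reflect across v@4): 6 holes -> [(14, 0), (14, 1), (14, 6), (14, 7), (15, 3), (15, 4)]
Unfold 2 (reflect across h@12): 12 holes -> [(8, 3), (8, 4), (9, 0), (9, 1), (9, 6), (9, 7), (14, 0), (14, 1), (14, 6), (14, 7), (15, 3), (15, 4)]
Unfold 3 (reflect across h@8): 24 holes -> [(0, 3), (0, 4), (1, 0), (1, 1), (1, 6), (1, 7), (6, 0), (6, 1), (6, 6), (6, 7), (7, 3), (7, 4), (8, 3), (8, 4), (9, 0), (9, 1), (9, 6), (9, 7), (14, 0), (14, 1), (14, 6), (14, 7), (15, 3), (15, 4)]
Holes: [(0, 3), (0, 4), (1, 0), (1, 1), (1, 6), (1, 7), (6, 0), (6, 1), (6, 6), (6, 7), (7, 3), (7, 4), (8, 3), (8, 4), (9, 0), (9, 1), (9, 6), (9, 7), (14, 0), (14, 1), (14, 6), (14, 7), (15, 3), (15, 4)]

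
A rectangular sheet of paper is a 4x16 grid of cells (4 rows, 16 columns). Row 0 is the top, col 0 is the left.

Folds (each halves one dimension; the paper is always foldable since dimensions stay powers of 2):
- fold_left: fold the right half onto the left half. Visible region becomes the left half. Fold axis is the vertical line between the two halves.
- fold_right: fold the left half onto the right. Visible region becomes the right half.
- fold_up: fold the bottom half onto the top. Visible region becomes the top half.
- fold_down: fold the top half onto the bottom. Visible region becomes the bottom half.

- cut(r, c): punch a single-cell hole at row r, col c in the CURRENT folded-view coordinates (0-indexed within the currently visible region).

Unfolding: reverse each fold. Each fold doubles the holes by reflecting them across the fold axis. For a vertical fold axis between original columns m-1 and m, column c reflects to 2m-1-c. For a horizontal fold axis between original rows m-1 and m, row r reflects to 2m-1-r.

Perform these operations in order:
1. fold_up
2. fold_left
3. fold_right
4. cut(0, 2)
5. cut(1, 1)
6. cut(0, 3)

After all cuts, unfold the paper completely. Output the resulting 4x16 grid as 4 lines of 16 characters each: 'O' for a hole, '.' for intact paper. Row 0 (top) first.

Answer: OO....OOOO....OO
..O..O....O..O..
..O..O....O..O..
OO....OOOO....OO

Derivation:
Op 1 fold_up: fold axis h@2; visible region now rows[0,2) x cols[0,16) = 2x16
Op 2 fold_left: fold axis v@8; visible region now rows[0,2) x cols[0,8) = 2x8
Op 3 fold_right: fold axis v@4; visible region now rows[0,2) x cols[4,8) = 2x4
Op 4 cut(0, 2): punch at orig (0,6); cuts so far [(0, 6)]; region rows[0,2) x cols[4,8) = 2x4
Op 5 cut(1, 1): punch at orig (1,5); cuts so far [(0, 6), (1, 5)]; region rows[0,2) x cols[4,8) = 2x4
Op 6 cut(0, 3): punch at orig (0,7); cuts so far [(0, 6), (0, 7), (1, 5)]; region rows[0,2) x cols[4,8) = 2x4
Unfold 1 (reflect across v@4): 6 holes -> [(0, 0), (0, 1), (0, 6), (0, 7), (1, 2), (1, 5)]
Unfold 2 (reflect across v@8): 12 holes -> [(0, 0), (0, 1), (0, 6), (0, 7), (0, 8), (0, 9), (0, 14), (0, 15), (1, 2), (1, 5), (1, 10), (1, 13)]
Unfold 3 (reflect across h@2): 24 holes -> [(0, 0), (0, 1), (0, 6), (0, 7), (0, 8), (0, 9), (0, 14), (0, 15), (1, 2), (1, 5), (1, 10), (1, 13), (2, 2), (2, 5), (2, 10), (2, 13), (3, 0), (3, 1), (3, 6), (3, 7), (3, 8), (3, 9), (3, 14), (3, 15)]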